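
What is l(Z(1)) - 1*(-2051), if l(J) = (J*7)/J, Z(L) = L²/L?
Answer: 2058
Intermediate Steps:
Z(L) = L
l(J) = 7 (l(J) = (7*J)/J = 7)
l(Z(1)) - 1*(-2051) = 7 - 1*(-2051) = 7 + 2051 = 2058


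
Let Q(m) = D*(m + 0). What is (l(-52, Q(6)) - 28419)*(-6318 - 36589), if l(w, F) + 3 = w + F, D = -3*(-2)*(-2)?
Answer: 1224823222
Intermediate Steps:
D = -12 (D = 6*(-2) = -12)
Q(m) = -12*m (Q(m) = -12*(m + 0) = -12*m)
l(w, F) = -3 + F + w (l(w, F) = -3 + (w + F) = -3 + (F + w) = -3 + F + w)
(l(-52, Q(6)) - 28419)*(-6318 - 36589) = ((-3 - 12*6 - 52) - 28419)*(-6318 - 36589) = ((-3 - 72 - 52) - 28419)*(-42907) = (-127 - 28419)*(-42907) = -28546*(-42907) = 1224823222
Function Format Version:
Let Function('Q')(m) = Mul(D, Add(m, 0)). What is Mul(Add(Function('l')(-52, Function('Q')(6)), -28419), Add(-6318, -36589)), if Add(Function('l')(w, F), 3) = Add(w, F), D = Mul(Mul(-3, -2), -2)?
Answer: 1224823222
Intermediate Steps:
D = -12 (D = Mul(6, -2) = -12)
Function('Q')(m) = Mul(-12, m) (Function('Q')(m) = Mul(-12, Add(m, 0)) = Mul(-12, m))
Function('l')(w, F) = Add(-3, F, w) (Function('l')(w, F) = Add(-3, Add(w, F)) = Add(-3, Add(F, w)) = Add(-3, F, w))
Mul(Add(Function('l')(-52, Function('Q')(6)), -28419), Add(-6318, -36589)) = Mul(Add(Add(-3, Mul(-12, 6), -52), -28419), Add(-6318, -36589)) = Mul(Add(Add(-3, -72, -52), -28419), -42907) = Mul(Add(-127, -28419), -42907) = Mul(-28546, -42907) = 1224823222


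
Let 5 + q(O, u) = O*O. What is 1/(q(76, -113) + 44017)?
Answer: 1/49788 ≈ 2.0085e-5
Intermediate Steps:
q(O, u) = -5 + O² (q(O, u) = -5 + O*O = -5 + O²)
1/(q(76, -113) + 44017) = 1/((-5 + 76²) + 44017) = 1/((-5 + 5776) + 44017) = 1/(5771 + 44017) = 1/49788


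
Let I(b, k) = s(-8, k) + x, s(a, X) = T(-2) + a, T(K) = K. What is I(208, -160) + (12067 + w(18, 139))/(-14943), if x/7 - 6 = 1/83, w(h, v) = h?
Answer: 38790154/1240269 ≈ 31.276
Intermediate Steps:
s(a, X) = -2 + a
x = 3493/83 (x = 42 + 7/83 = 3493/83 ≈ 42.084)
I(b, k) = 2663/83 (I(b, k) = (-2 - 8) + 3493/83 = -10 + 3493/83 = 2663/83)
I(208, -160) + (12067 + w(18, 139))/(-14943) = 2663/83 + (12067 + 18)/(-14943) = 2663/83 + 12085*(-1/14943) = 2663/83 - 12085/14943 = 38790154/1240269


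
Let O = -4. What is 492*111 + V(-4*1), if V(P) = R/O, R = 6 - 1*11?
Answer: 218453/4 ≈ 54613.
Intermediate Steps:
R = -5 (R = 6 - 11 = -5)
V(P) = 5/4 (V(P) = -5/(-4) = -5*(-¼) = 5/4)
492*111 + V(-4*1) = 492*111 + 5/4 = 54612 + 5/4 = 218453/4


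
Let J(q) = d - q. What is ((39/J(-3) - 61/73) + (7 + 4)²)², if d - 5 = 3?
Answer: 9868236921/644809 ≈ 15304.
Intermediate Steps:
d = 8 (d = 5 + 3 = 8)
J(q) = 8 - q
((39/J(-3) - 61/73) + (7 + 4)²)² = ((39/(8 - 1*(-3)) - 61/73) + (7 + 4)²)² = ((39/(8 + 3) - 61*1/73) + 11²)² = ((39/11 - 61/73) + 121)² = (2176/803 + 121)² = (99339/803)² = 9868236921/644809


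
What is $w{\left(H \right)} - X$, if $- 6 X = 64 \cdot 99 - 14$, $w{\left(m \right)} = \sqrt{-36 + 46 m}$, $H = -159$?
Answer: $\frac{3161}{3} + 35 i \sqrt{6} \approx 1053.7 + 85.732 i$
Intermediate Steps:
$X = - \frac{3161}{3}$ ($X = - \frac{64 \cdot 99 - 14}{6} = - \frac{6336 - 14}{6} = \left(- \frac{1}{6}\right) 6322 = - \frac{3161}{3} \approx -1053.7$)
$w{\left(H \right)} - X = \sqrt{-36 + 46 \left(-159\right)} - - \frac{3161}{3} = \sqrt{-36 - 7314} + \frac{3161}{3} = \sqrt{-7350} + \frac{3161}{3} = 35 i \sqrt{6} + \frac{3161}{3} = \frac{3161}{3} + 35 i \sqrt{6}$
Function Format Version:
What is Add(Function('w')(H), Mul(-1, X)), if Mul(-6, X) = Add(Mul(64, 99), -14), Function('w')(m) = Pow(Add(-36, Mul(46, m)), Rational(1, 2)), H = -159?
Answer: Add(Rational(3161, 3), Mul(35, I, Pow(6, Rational(1, 2)))) ≈ Add(1053.7, Mul(85.732, I))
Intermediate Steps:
X = Rational(-3161, 3) (X = Mul(Rational(-1, 6), Add(Mul(64, 99), -14)) = Mul(Rational(-1, 6), Add(6336, -14)) = Mul(Rational(-1, 6), 6322) = Rational(-3161, 3) ≈ -1053.7)
Add(Function('w')(H), Mul(-1, X)) = Add(Pow(Add(-36, Mul(46, -159)), Rational(1, 2)), Mul(-1, Rational(-3161, 3))) = Add(Pow(Add(-36, -7314), Rational(1, 2)), Rational(3161, 3)) = Add(Pow(-7350, Rational(1, 2)), Rational(3161, 3)) = Add(Mul(35, I, Pow(6, Rational(1, 2))), Rational(3161, 3)) = Add(Rational(3161, 3), Mul(35, I, Pow(6, Rational(1, 2))))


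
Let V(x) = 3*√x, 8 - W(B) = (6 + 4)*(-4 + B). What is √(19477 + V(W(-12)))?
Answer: √(19477 + 6*√42) ≈ 139.70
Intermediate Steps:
W(B) = 48 - 10*B (W(B) = 8 - (6 + 4)*(-4 + B) = 8 - 10*(-4 + B) = 8 - (-40 + 10*B) = 8 + (40 - 10*B) = 48 - 10*B)
√(19477 + V(W(-12))) = √(19477 + 3*√(48 - 10*(-12))) = √(19477 + 3*√(48 + 120)) = √(19477 + 3*√168) = √(19477 + 3*(2*√42)) = √(19477 + 6*√42)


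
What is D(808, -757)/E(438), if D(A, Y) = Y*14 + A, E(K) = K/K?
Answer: -9790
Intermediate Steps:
E(K) = 1
D(A, Y) = A + 14*Y (D(A, Y) = 14*Y + A = A + 14*Y)
D(808, -757)/E(438) = (808 + 14*(-757))/1 = (808 - 10598)*1 = -9790*1 = -9790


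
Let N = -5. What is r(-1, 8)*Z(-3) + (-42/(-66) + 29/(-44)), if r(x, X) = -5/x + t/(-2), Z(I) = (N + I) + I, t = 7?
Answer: -727/44 ≈ -16.523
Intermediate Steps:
Z(I) = -5 + 2*I (Z(I) = (-5 + I) + I = -5 + 2*I)
r(x, X) = -7/2 - 5/x (r(x, X) = -5/x + 7/(-2) = -5/x + 7*(-1/2) = -5/x - 7/2 = -7/2 - 5/x)
r(-1, 8)*Z(-3) + (-42/(-66) + 29/(-44)) = (-7/2 - 5/(-1))*(-5 + 2*(-3)) + (-42/(-66) + 29/(-44)) = (-7/2 - 5*(-1))*(-5 - 6) + (-42*(-1/66) + 29*(-1/44)) = (-7/2 + 5)*(-11) + (7/11 - 29/44) = (3/2)*(-11) - 1/44 = -33/2 - 1/44 = -727/44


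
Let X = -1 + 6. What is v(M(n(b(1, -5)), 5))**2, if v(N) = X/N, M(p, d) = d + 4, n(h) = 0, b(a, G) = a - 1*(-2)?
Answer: 25/81 ≈ 0.30864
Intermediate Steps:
b(a, G) = 2 + a (b(a, G) = a + 2 = 2 + a)
M(p, d) = 4 + d
X = 5
v(N) = 5/N
v(M(n(b(1, -5)), 5))**2 = (5/(4 + 5))**2 = (5/9)**2 = 25/81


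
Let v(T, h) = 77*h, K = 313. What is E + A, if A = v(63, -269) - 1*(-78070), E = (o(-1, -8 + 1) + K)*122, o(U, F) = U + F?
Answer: 94567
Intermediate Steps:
o(U, F) = F + U
E = 37210 (E = (((-8 + 1) - 1) + 313)*122 = ((-7 - 1) + 313)*122 = (-8 + 313)*122 = 305*122 = 37210)
A = 57357 (A = 77*(-269) - 1*(-78070) = -20713 + 78070 = 57357)
E + A = 37210 + 57357 = 94567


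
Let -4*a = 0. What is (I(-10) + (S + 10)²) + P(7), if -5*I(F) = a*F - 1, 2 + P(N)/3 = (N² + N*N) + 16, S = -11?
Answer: 1686/5 ≈ 337.20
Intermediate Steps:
a = 0 (a = -¼*0 = 0)
P(N) = 42 + 6*N² (P(N) = -6 + 3*((N² + N*N) + 16) = -6 + 3*((N² + N²) + 16) = -6 + 3*(2*N² + 16) = -6 + 3*(16 + 2*N²) = -6 + (48 + 6*N²) = 42 + 6*N²)
I(F) = ⅕ (I(F) = -(0*F - 1)/5 = -(0 - 1)/5 = -⅕*(-1) = ⅕)
(I(-10) + (S + 10)²) + P(7) = (⅕ + (-11 + 10)²) + (42 + 6*7²) = (⅕ + (-1)²) + (42 + 6*49) = (⅕ + 1) + (42 + 294) = 6/5 + 336 = 1686/5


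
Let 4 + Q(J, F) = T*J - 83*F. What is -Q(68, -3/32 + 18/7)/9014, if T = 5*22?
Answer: -1628559/2019136 ≈ -0.80656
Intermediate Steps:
T = 110
Q(J, F) = -4 - 83*F + 110*J (Q(J, F) = -4 + (110*J - 83*F) = -4 + (-83*F + 110*J) = -4 - 83*F + 110*J)
-Q(68, -3/32 + 18/7)/9014 = -(-4 - 83*(-3/32 + 18/7) + 110*68)/9014 = -(-4 - 83*(-3*1/32 + 18*(1/7)) + 7480)*(1/9014) = -(-4 - 83*(-3/32 + 18/7) + 7480)*(1/9014) = -(-4 - 83*555/224 + 7480)*(1/9014) = -(-4 - 46065/224 + 7480)*(1/9014) = -1*1628559/224*(1/9014) = -1628559/224*1/9014 = -1628559/2019136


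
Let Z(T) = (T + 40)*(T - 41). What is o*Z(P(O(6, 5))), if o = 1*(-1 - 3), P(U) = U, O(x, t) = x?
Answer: 6440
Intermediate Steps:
Z(T) = (-41 + T)*(40 + T) (Z(T) = (40 + T)*(-41 + T) = (-41 + T)*(40 + T))
o = -4 (o = 1*(-4) = -4)
o*Z(P(O(6, 5))) = -4*(-1640 + 6² - 1*6) = -4*(-1640 + 36 - 6) = -4*(-1610) = 6440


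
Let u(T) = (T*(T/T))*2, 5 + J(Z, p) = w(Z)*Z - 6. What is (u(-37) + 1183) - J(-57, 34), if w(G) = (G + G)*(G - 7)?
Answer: 416992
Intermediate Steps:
w(G) = 2*G*(-7 + G) (w(G) = (2*G)*(-7 + G) = 2*G*(-7 + G))
J(Z, p) = -11 + 2*Z**2*(-7 + Z) (J(Z, p) = -5 + ((2*Z*(-7 + Z))*Z - 6) = -5 + (2*Z**2*(-7 + Z) - 6) = -5 + (-6 + 2*Z**2*(-7 + Z)) = -11 + 2*Z**2*(-7 + Z))
u(T) = 2*T (u(T) = (T*1)*2 = T*2 = 2*T)
(u(-37) + 1183) - J(-57, 34) = (2*(-37) + 1183) - (-11 + 2*(-57)**2*(-7 - 57)) = (-74 + 1183) - (-11 + 2*3249*(-64)) = 1109 - (-11 - 415872) = 1109 - 1*(-415883) = 1109 + 415883 = 416992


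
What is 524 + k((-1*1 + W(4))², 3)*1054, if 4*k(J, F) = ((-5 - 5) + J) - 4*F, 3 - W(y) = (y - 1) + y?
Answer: 2629/2 ≈ 1314.5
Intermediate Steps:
W(y) = 4 - 2*y (W(y) = 3 - ((y - 1) + y) = 3 - ((-1 + y) + y) = 3 - (-1 + 2*y) = 3 + (1 - 2*y) = 4 - 2*y)
k(J, F) = -5/2 - F + J/4 (k(J, F) = (((-5 - 5) + J) - 4*F)/4 = ((-10 + J) - 4*F)/4 = (-10 + J - 4*F)/4 = -5/2 - F + J/4)
524 + k((-1*1 + W(4))², 3)*1054 = 524 + (-5/2 - 1*3 + (-1*1 + (4 - 2*4))²/4)*1054 = 524 + (-5/2 - 3 + (-1 + (4 - 8))²/4)*1054 = 524 + (-5/2 - 3 + (-1 - 4)²/4)*1054 = 524 + (-5/2 - 3 + (¼)*(-5)²)*1054 = 524 + (-5/2 - 3 + (¼)*25)*1054 = 524 + (-5/2 - 3 + 25/4)*1054 = 524 + (¾)*1054 = 524 + 1581/2 = 2629/2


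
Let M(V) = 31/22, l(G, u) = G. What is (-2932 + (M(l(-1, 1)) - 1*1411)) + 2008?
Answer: -51339/22 ≈ -2333.6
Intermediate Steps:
M(V) = 31/22 (M(V) = 31*(1/22) = 31/22)
(-2932 + (M(l(-1, 1)) - 1*1411)) + 2008 = (-2932 + (31/22 - 1*1411)) + 2008 = (-2932 + (31/22 - 1411)) + 2008 = (-2932 - 31011/22) + 2008 = -95515/22 + 2008 = -51339/22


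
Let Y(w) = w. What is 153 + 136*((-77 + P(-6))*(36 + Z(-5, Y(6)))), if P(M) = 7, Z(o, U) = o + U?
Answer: -352087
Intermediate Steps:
Z(o, U) = U + o
153 + 136*((-77 + P(-6))*(36 + Z(-5, Y(6)))) = 153 + 136*((-77 + 7)*(36 + (6 - 5))) = 153 + 136*(-70*(36 + 1)) = 153 + 136*(-70*37) = 153 + 136*(-2590) = 153 - 352240 = -352087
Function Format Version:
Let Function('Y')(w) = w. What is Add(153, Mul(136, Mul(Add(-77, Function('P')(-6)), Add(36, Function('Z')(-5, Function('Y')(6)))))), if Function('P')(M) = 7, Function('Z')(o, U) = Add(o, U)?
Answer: -352087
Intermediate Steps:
Function('Z')(o, U) = Add(U, o)
Add(153, Mul(136, Mul(Add(-77, Function('P')(-6)), Add(36, Function('Z')(-5, Function('Y')(6)))))) = Add(153, Mul(136, Mul(Add(-77, 7), Add(36, Add(6, -5))))) = Add(153, Mul(136, Mul(-70, Add(36, 1)))) = Add(153, Mul(136, Mul(-70, 37))) = Add(153, Mul(136, -2590)) = Add(153, -352240) = -352087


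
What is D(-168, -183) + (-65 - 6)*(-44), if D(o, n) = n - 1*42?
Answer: 2899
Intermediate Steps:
D(o, n) = -42 + n (D(o, n) = n - 42 = -42 + n)
D(-168, -183) + (-65 - 6)*(-44) = (-42 - 183) + (-65 - 6)*(-44) = -225 - 71*(-44) = -225 + 3124 = 2899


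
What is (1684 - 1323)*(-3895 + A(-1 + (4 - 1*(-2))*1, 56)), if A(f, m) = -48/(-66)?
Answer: -15464157/11 ≈ -1.4058e+6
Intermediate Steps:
A(f, m) = 8/11 (A(f, m) = -48*(-1/66) = 8/11)
(1684 - 1323)*(-3895 + A(-1 + (4 - 1*(-2))*1, 56)) = (1684 - 1323)*(-3895 + 8/11) = 361*(-42837/11) = -15464157/11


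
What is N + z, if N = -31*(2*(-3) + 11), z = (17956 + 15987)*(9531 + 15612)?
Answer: 853428694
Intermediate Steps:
z = 853428849 (z = 33943*25143 = 853428849)
N = -155 (N = -31*(-6 + 11) = -31*5 = -155)
N + z = -155 + 853428849 = 853428694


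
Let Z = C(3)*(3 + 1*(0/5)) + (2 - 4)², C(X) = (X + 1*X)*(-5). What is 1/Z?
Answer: -1/86 ≈ -0.011628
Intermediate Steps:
C(X) = -10*X (C(X) = (X + X)*(-5) = (2*X)*(-5) = -10*X)
Z = -86 (Z = (-10*3)*(3 + 1*(0/5)) + (2 - 4)² = -30*(3 + 1*(0*(⅕))) + (-2)² = -30*(3 + 1*0) + 4 = -30*(3 + 0) + 4 = -30*3 + 4 = -90 + 4 = -86)
1/Z = 1/(-86) = -1/86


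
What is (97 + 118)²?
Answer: 46225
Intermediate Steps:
(97 + 118)² = 215² = 46225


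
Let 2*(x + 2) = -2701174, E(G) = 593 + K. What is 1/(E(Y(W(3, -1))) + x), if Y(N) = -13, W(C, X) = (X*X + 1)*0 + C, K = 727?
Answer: -1/1349269 ≈ -7.4114e-7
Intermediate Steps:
W(C, X) = C (W(C, X) = (X**2 + 1)*0 + C = (1 + X**2)*0 + C = 0 + C = C)
E(G) = 1320 (E(G) = 593 + 727 = 1320)
x = -1350589 (x = -2 + (1/2)*(-2701174) = -2 - 1350587 = -1350589)
1/(E(Y(W(3, -1))) + x) = 1/(1320 - 1350589) = 1/(-1349269) = -1/1349269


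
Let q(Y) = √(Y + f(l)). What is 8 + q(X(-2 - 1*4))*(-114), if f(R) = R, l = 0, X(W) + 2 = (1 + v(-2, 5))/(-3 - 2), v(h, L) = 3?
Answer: 8 - 114*I*√70/5 ≈ 8.0 - 190.76*I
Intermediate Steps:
X(W) = -14/5 (X(W) = -2 + (1 + 3)/(-3 - 2) = -2 + 4/(-5) = -2 + 4*(-⅕) = -2 - ⅘ = -14/5)
q(Y) = √Y (q(Y) = √(Y + 0) = √Y)
8 + q(X(-2 - 1*4))*(-114) = 8 + √(-14/5)*(-114) = 8 + (I*√70/5)*(-114) = 8 - 114*I*√70/5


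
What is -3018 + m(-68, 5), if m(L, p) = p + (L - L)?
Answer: -3013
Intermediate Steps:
m(L, p) = p (m(L, p) = p + 0 = p)
-3018 + m(-68, 5) = -3018 + 5 = -3013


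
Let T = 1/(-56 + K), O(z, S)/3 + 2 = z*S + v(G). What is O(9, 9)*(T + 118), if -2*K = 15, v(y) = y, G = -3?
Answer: 3416352/127 ≈ 26900.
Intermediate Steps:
K = -15/2 (K = -½*15 = -15/2 ≈ -7.5000)
O(z, S) = -15 + 3*S*z (O(z, S) = -6 + 3*(z*S - 3) = -6 + 3*(S*z - 3) = -6 + 3*(-3 + S*z) = -6 + (-9 + 3*S*z) = -15 + 3*S*z)
T = -2/127 (T = 1/(-56 - 15/2) = 1/(-127/2) = -2/127 ≈ -0.015748)
O(9, 9)*(T + 118) = (-15 + 3*9*9)*(-2/127 + 118) = (-15 + 243)*(14984/127) = 228*(14984/127) = 3416352/127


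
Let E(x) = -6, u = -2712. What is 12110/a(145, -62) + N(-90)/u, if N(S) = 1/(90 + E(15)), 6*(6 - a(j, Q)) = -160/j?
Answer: 120005837011/61280352 ≈ 1958.3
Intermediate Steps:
a(j, Q) = 6 + 80/(3*j) (a(j, Q) = 6 - (-80)/(3*j) = 6 + 80/(3*j))
N(S) = 1/84 (N(S) = 1/(90 - 6) = 1/84)
12110/a(145, -62) + N(-90)/u = 12110/(6 + (80/3)/145) + (1/84)/(-2712) = 12110/(6 + (80/3)*(1/145)) + (1/84)*(-1/2712) = 12110/(6 + 16/87) - 1/227808 = 12110/(538/87) - 1/227808 = 12110*(87/538) - 1/227808 = 526785/269 - 1/227808 = 120005837011/61280352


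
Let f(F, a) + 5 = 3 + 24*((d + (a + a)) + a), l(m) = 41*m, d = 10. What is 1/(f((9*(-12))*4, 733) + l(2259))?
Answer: 1/145633 ≈ 6.8666e-6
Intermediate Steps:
f(F, a) = 238 + 72*a (f(F, a) = -5 + (3 + 24*((10 + (a + a)) + a)) = -5 + (3 + 24*((10 + 2*a) + a)) = -5 + (3 + 24*(10 + 3*a)) = -5 + (3 + (240 + 72*a)) = -5 + (243 + 72*a) = 238 + 72*a)
1/(f((9*(-12))*4, 733) + l(2259)) = 1/((238 + 72*733) + 41*2259) = 1/((238 + 52776) + 92619) = 1/(53014 + 92619) = 1/145633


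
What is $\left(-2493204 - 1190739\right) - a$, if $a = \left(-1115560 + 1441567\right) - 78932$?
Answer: $-3931018$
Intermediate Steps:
$a = 247075$ ($a = 326007 - 78932 = 247075$)
$\left(-2493204 - 1190739\right) - a = \left(-2493204 - 1190739\right) - 247075 = -3683943 - 247075 = -3931018$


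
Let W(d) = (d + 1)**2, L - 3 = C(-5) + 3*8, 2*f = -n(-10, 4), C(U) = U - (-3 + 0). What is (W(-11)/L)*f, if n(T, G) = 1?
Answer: -2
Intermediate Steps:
C(U) = 3 + U (C(U) = U - 1*(-3) = U + 3 = 3 + U)
f = -1/2 (f = (-1*1)/2 = (1/2)*(-1) = -1/2 ≈ -0.50000)
L = 25 (L = 3 + ((3 - 5) + 3*8) = 3 + (-2 + 24) = 3 + 22 = 25)
W(d) = (1 + d)**2
(W(-11)/L)*f = ((1 - 11)**2/25)*(-1/2) = ((-10)**2*(1/25))*(-1/2) = (100*(1/25))*(-1/2) = 4*(-1/2) = -2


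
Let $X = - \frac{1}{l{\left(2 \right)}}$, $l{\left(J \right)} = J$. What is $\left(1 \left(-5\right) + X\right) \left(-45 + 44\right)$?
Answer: $\frac{11}{2} \approx 5.5$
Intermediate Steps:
$X = - \frac{1}{2} \approx -0.5$
$\left(1 \left(-5\right) + X\right) \left(-45 + 44\right) = \left(1 \left(-5\right) - \frac{1}{2}\right) \left(-45 + 44\right) = \left(-5 - \frac{1}{2}\right) \left(-1\right) = \left(- \frac{11}{2}\right) \left(-1\right) = \frac{11}{2}$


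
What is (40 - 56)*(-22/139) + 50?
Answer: 7302/139 ≈ 52.532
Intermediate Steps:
(40 - 56)*(-22/139) + 50 = -(-352)/139 + 50 = -16*(-22/139) + 50 = 352/139 + 50 = 7302/139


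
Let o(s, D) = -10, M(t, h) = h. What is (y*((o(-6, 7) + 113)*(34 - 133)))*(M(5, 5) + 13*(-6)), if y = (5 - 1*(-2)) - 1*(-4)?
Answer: 8188191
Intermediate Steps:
y = 11 (y = (5 + 2) + 4 = 7 + 4 = 11)
(y*((o(-6, 7) + 113)*(34 - 133)))*(M(5, 5) + 13*(-6)) = (11*((-10 + 113)*(34 - 133)))*(5 + 13*(-6)) = (11*(103*(-99)))*(5 - 78) = (11*(-10197))*(-73) = -112167*(-73) = 8188191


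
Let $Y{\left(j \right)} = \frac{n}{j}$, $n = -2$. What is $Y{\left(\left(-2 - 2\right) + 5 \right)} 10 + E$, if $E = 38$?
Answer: $18$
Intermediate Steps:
$Y{\left(j \right)} = - \frac{2}{j}$
$Y{\left(\left(-2 - 2\right) + 5 \right)} 10 + E = - \frac{2}{\left(-2 - 2\right) + 5} \cdot 10 + 38 = - \frac{2}{-4 + 5} \cdot 10 + 38 = - \frac{2}{1} \cdot 10 + 38 = \left(-2\right) 1 \cdot 10 + 38 = \left(-2\right) 10 + 38 = -20 + 38 = 18$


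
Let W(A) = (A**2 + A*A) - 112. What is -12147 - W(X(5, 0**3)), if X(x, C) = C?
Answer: -12035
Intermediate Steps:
W(A) = -112 + 2*A**2 (W(A) = (A**2 + A**2) - 112 = 2*A**2 - 112 = -112 + 2*A**2)
-12147 - W(X(5, 0**3)) = -12147 - (-112 + 2*(0**3)**2) = -12147 - (-112 + 2*0**2) = -12147 - (-112 + 2*0) = -12147 - (-112 + 0) = -12147 - 1*(-112) = -12147 + 112 = -12035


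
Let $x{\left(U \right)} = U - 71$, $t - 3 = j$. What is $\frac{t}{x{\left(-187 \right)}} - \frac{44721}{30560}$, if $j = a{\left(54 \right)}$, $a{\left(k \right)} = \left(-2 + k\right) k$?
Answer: $- \frac{16240363}{1314080} \approx -12.359$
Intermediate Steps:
$a{\left(k \right)} = k \left(-2 + k\right)$
$j = 2808$ ($j = 54 \left(-2 + 54\right) = 54 \cdot 52 = 2808$)
$t = 2811$ ($t = 3 + 2808 = 2811$)
$x{\left(U \right)} = -71 + U$
$\frac{t}{x{\left(-187 \right)}} - \frac{44721}{30560} = \frac{2811}{-71 - 187} - \frac{44721}{30560} = \frac{2811}{-258} - \frac{44721}{30560} = 2811 \left(- \frac{1}{258}\right) - \frac{44721}{30560} = - \frac{937}{86} - \frac{44721}{30560} = - \frac{16240363}{1314080}$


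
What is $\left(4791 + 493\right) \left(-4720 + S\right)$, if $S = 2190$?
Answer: $-13368520$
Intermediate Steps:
$\left(4791 + 493\right) \left(-4720 + S\right) = \left(4791 + 493\right) \left(-4720 + 2190\right) = 5284 \left(-2530\right) = -13368520$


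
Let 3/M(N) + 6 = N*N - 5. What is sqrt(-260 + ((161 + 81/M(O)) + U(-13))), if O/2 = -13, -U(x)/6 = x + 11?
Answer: 2*sqrt(4467) ≈ 133.67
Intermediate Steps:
U(x) = -66 - 6*x (U(x) = -6*(x + 11) = -6*(11 + x) = -66 - 6*x)
O = -26 (O = 2*(-13) = -26)
M(N) = 3/(-11 + N**2) (M(N) = 3/(-6 + (N*N - 5)) = 3/(-6 + (N**2 - 5)) = 3/(-6 + (-5 + N**2)) = 3/(-11 + N**2))
sqrt(-260 + ((161 + 81/M(O)) + U(-13))) = sqrt(-260 + ((161 + 81/((3/(-11 + (-26)**2)))) + (-66 - 6*(-13)))) = sqrt(-260 + ((161 + 81/((3/(-11 + 676)))) + (-66 + 78))) = sqrt(-260 + ((161 + 81/((3/665))) + 12)) = sqrt(-260 + ((161 + 81/((3*(1/665)))) + 12)) = sqrt(-260 + ((161 + 81/(3/665)) + 12)) = sqrt(-260 + ((161 + 81*(665/3)) + 12)) = sqrt(-260 + ((161 + 17955) + 12)) = sqrt(-260 + (18116 + 12)) = sqrt(-260 + 18128) = sqrt(17868) = 2*sqrt(4467)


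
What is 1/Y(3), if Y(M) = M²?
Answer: ⅑ ≈ 0.11111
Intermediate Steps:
1/Y(3) = 1/(3²) = 1/9 = ⅑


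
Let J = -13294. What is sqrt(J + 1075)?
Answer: I*sqrt(12219) ≈ 110.54*I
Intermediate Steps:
sqrt(J + 1075) = sqrt(-13294 + 1075) = sqrt(-12219) = I*sqrt(12219)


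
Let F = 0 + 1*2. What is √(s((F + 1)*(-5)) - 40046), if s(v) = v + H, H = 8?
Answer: 13*I*√237 ≈ 200.13*I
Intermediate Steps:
F = 2 (F = 0 + 2 = 2)
s(v) = 8 + v (s(v) = v + 8 = 8 + v)
√(s((F + 1)*(-5)) - 40046) = √((8 + (2 + 1)*(-5)) - 40046) = √((8 + 3*(-5)) - 40046) = √((8 - 15) - 40046) = √(-7 - 40046) = √(-40053) = 13*I*√237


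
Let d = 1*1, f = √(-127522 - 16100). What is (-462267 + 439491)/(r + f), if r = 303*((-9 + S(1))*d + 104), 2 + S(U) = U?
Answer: -356824/446297 + 3796*I*√15958/45075997 ≈ -0.79952 + 0.010638*I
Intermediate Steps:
f = 3*I*√15958 (f = √(-143622) = 3*I*√15958 ≈ 378.98*I)
d = 1
S(U) = -2 + U
r = 28482 (r = 303*((-9 + (-2 + 1))*1 + 104) = 303*((-9 - 1)*1 + 104) = 303*(-10*1 + 104) = 303*(-10 + 104) = 303*94 = 28482)
(-462267 + 439491)/(r + f) = (-462267 + 439491)/(28482 + 3*I*√15958) = -22776/(28482 + 3*I*√15958)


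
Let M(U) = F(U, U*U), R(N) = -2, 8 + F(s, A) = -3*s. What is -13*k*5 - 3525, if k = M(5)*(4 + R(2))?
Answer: -535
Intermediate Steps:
F(s, A) = -8 - 3*s
M(U) = -8 - 3*U
k = -46 (k = (-8 - 3*5)*(4 - 2) = (-8 - 15)*2 = -23*2 = -46)
-13*k*5 - 3525 = -13*(-46)*5 - 3525 = 598*5 - 3525 = 2990 - 3525 = -535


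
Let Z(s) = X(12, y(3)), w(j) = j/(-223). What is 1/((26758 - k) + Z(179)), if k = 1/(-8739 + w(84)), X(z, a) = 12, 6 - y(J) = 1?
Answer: 1948881/52171544593 ≈ 3.7355e-5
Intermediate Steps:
w(j) = -j/223 (w(j) = j*(-1/223) = -j/223)
y(J) = 5 (y(J) = 6 - 1*1 = 6 - 1 = 5)
Z(s) = 12
k = -223/1948881 (k = 1/(-8739 - 1/223*84) = 1/(-8739 - 84/223) = 1/(-1948881/223) = -223/1948881 ≈ -0.00011442)
1/((26758 - k) + Z(179)) = 1/((26758 - 1*(-223/1948881)) + 12) = 1/((26758 + 223/1948881) + 12) = 1/(52148158021/1948881 + 12) = 1/(52171544593/1948881) = 1948881/52171544593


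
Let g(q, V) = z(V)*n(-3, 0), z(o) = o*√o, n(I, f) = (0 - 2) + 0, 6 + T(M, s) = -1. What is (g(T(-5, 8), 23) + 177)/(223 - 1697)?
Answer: -177/1474 + 23*√23/737 ≈ 0.029585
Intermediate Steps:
T(M, s) = -7 (T(M, s) = -6 - 1 = -7)
n(I, f) = -2 (n(I, f) = -2 + 0 = -2)
z(o) = o^(3/2)
g(q, V) = -2*V^(3/2) (g(q, V) = V^(3/2)*(-2) = -2*V^(3/2))
(g(T(-5, 8), 23) + 177)/(223 - 1697) = (-46*√23 + 177)/(223 - 1697) = (-46*√23 + 177)/(-1474) = (-46*√23 + 177)*(-1/1474) = (177 - 46*√23)*(-1/1474) = -177/1474 + 23*√23/737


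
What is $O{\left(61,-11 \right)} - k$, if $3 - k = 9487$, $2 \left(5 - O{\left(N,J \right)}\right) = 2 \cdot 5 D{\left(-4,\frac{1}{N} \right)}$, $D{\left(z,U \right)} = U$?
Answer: $\frac{578824}{61} \approx 9488.9$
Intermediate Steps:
$O{\left(N,J \right)} = 5 - \frac{5}{N}$ ($O{\left(N,J \right)} = 5 - \frac{2 \cdot 5 \frac{1}{N}}{2} = 5 - \frac{10 \frac{1}{N}}{2} = 5 - \frac{5}{N}$)
$k = -9484$ ($k = 3 - 9487 = -9484$)
$O{\left(61,-11 \right)} - k = \left(5 - \frac{5}{61}\right) - -9484 = \left(5 - \frac{5}{61}\right) + 9484 = \frac{300}{61} + 9484 = \frac{578824}{61}$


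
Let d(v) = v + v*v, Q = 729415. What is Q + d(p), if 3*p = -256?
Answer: 6629503/9 ≈ 7.3661e+5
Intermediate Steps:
p = -256/3 (p = (1/3)*(-256) = -256/3 ≈ -85.333)
d(v) = v + v**2
Q + d(p) = 729415 - 256*(1 - 256/3)/3 = 729415 - 256/3*(-253/3) = 729415 + 64768/9 = 6629503/9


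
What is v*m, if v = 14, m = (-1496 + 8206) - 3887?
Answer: 39522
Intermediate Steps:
m = 2823 (m = 6710 - 3887 = 2823)
v*m = 14*2823 = 39522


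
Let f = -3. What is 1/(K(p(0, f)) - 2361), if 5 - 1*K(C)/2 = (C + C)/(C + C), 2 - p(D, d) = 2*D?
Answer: -1/2353 ≈ -0.00042499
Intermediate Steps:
p(D, d) = 2 - 2*D
K(C) = 8 (K(C) = 10 - 2*(C + C)/(C + C) = 10 - 2*2*C/(2*C) = 10 - 2*2*C*1/(2*C) = 10 - 2*1 = 10 - 2 = 8)
1/(K(p(0, f)) - 2361) = 1/(8 - 2361) = 1/(-2353) = -1/2353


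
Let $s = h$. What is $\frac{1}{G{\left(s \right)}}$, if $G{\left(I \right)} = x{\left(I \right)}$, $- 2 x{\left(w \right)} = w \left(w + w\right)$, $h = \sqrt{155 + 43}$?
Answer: $- \frac{1}{198} \approx -0.0050505$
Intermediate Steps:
$h = 3 \sqrt{22}$ ($h = \sqrt{198} = 3 \sqrt{22} \approx 14.071$)
$x{\left(w \right)} = - w^{2}$ ($x{\left(w \right)} = - \frac{w \left(w + w\right)}{2} = - \frac{w 2 w}{2} = - \frac{2 w^{2}}{2} = - w^{2}$)
$s = 3 \sqrt{22} \approx 14.071$
$G{\left(I \right)} = - I^{2}$
$\frac{1}{G{\left(s \right)}} = \frac{1}{\left(-1\right) \left(3 \sqrt{22}\right)^{2}} = \frac{1}{\left(-1\right) 198} = \frac{1}{-198} = - \frac{1}{198}$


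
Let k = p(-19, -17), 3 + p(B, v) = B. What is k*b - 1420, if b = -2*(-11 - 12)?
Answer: -2432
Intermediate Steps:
p(B, v) = -3 + B
k = -22 (k = -3 - 19 = -22)
b = 46 (b = -2*(-23) = 46)
k*b - 1420 = -22*46 - 1420 = -1012 - 1420 = -2432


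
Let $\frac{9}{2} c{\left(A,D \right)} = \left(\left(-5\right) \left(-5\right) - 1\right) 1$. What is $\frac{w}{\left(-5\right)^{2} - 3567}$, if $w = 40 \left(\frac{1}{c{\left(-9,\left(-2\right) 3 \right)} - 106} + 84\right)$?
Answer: $- \frac{253650}{267421} \approx -0.9485$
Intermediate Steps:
$c{\left(A,D \right)} = \frac{16}{3}$ ($c{\left(A,D \right)} = \frac{2 \left(\left(-5\right) \left(-5\right) - 1\right) 1}{9} = \frac{2 \left(25 - 1\right) 1}{9} = \frac{2 \cdot 24 \cdot 1}{9} = \frac{2}{9} \cdot 24 = \frac{16}{3}$)
$w = \frac{507300}{151}$ ($w = 40 \left(\frac{1}{\frac{16}{3} - 106} + 84\right) = 40 \left(\frac{1}{- \frac{302}{3}} + 84\right) = 40 \left(- \frac{3}{302} + 84\right) = 40 \cdot \frac{25365}{302} = \frac{507300}{151} \approx 3359.6$)
$\frac{w}{\left(-5\right)^{2} - 3567} = \frac{507300}{151 \left(\left(-5\right)^{2} - 3567\right)} = \frac{507300}{151 \left(25 - 3567\right)} = \frac{507300}{151 \left(-3542\right)} = \frac{507300}{151} \left(- \frac{1}{3542}\right) = - \frac{253650}{267421}$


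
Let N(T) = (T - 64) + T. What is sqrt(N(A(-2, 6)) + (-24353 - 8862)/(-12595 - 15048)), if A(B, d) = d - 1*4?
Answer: I*sqrt(916938055)/3949 ≈ 7.668*I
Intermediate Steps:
A(B, d) = -4 + d (A(B, d) = d - 4 = -4 + d)
N(T) = -64 + 2*T (N(T) = (-64 + T) + T = -64 + 2*T)
sqrt(N(A(-2, 6)) + (-24353 - 8862)/(-12595 - 15048)) = sqrt((-64 + 2*(-4 + 6)) + (-24353 - 8862)/(-12595 - 15048)) = sqrt((-64 + 2*2) - 33215/(-27643)) = sqrt((-64 + 4) - 33215*(-1/27643)) = sqrt(-60 + 4745/3949) = sqrt(-232195/3949) = I*sqrt(916938055)/3949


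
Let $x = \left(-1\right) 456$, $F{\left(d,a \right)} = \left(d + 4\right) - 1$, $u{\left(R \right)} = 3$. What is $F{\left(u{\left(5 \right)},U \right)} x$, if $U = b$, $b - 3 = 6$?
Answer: $-2736$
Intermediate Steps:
$b = 9$ ($b = 3 + 6 = 9$)
$U = 9$
$F{\left(d,a \right)} = 3 + d$ ($F{\left(d,a \right)} = \left(4 + d\right) - 1 = 3 + d$)
$x = -456$
$F{\left(u{\left(5 \right)},U \right)} x = \left(3 + 3\right) \left(-456\right) = 6 \left(-456\right) = -2736$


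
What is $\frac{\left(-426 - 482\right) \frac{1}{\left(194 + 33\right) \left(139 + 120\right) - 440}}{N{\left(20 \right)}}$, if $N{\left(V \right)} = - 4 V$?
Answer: $\frac{227}{1167060} \approx 0.00019451$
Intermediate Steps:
$\frac{\left(-426 - 482\right) \frac{1}{\left(194 + 33\right) \left(139 + 120\right) - 440}}{N{\left(20 \right)}} = \frac{\left(-426 - 482\right) \frac{1}{\left(194 + 33\right) \left(139 + 120\right) - 440}}{\left(-4\right) 20} = \frac{\left(-908\right) \frac{1}{227 \cdot 259 - 440}}{-80} = - \frac{908}{58793 - 440} \left(- \frac{1}{80}\right) = - \frac{908}{58353} \left(- \frac{1}{80}\right) = \left(-908\right) \frac{1}{58353} \left(- \frac{1}{80}\right) = \left(- \frac{908}{58353}\right) \left(- \frac{1}{80}\right) = \frac{227}{1167060}$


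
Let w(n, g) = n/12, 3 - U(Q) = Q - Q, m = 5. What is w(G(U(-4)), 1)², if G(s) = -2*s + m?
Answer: 1/144 ≈ 0.0069444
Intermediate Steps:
U(Q) = 3 (U(Q) = 3 - (Q - Q) = 3 - 1*0 = 3 + 0 = 3)
G(s) = 5 - 2*s (G(s) = -2*s + 5 = 5 - 2*s)
w(n, g) = n/12 (w(n, g) = n*(1/12) = n/12)
w(G(U(-4)), 1)² = ((5 - 2*3)/12)² = ((5 - 6)/12)² = ((1/12)*(-1))² = (-1/12)² = 1/144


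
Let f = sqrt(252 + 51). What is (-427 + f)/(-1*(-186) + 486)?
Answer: -61/96 + sqrt(303)/672 ≈ -0.60951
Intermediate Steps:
f = sqrt(303) ≈ 17.407
(-427 + f)/(-1*(-186) + 486) = (-427 + sqrt(303))/(-1*(-186) + 486) = (-427 + sqrt(303))/(186 + 486) = (-427 + sqrt(303))/672 = (-427 + sqrt(303))*(1/672) = -61/96 + sqrt(303)/672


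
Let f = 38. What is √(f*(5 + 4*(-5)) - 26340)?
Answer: 3*I*√2990 ≈ 164.04*I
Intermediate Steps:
√(f*(5 + 4*(-5)) - 26340) = √(38*(5 + 4*(-5)) - 26340) = √(38*(5 - 20) - 26340) = √(38*(-15) - 26340) = √(-570 - 26340) = √(-26910) = 3*I*√2990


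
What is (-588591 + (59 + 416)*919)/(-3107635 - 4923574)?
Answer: 152066/8031209 ≈ 0.018934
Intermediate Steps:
(-588591 + (59 + 416)*919)/(-3107635 - 4923574) = (-588591 + 475*919)/(-8031209) = (-588591 + 436525)*(-1/8031209) = -152066*(-1/8031209) = 152066/8031209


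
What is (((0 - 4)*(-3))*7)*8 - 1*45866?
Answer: -45194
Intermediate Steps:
(((0 - 4)*(-3))*7)*8 - 1*45866 = (-4*(-3)*7)*8 - 45866 = (12*7)*8 - 45866 = 84*8 - 45866 = 672 - 45866 = -45194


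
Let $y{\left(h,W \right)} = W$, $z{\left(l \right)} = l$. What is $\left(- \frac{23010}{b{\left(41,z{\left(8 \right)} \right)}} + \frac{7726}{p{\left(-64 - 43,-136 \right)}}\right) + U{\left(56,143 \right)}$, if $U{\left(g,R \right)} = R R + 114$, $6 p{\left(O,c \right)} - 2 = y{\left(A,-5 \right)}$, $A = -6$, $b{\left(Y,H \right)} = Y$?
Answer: $\frac{186541}{41} \approx 4549.8$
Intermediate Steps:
$p{\left(O,c \right)} = - \frac{1}{2}$ ($p{\left(O,c \right)} = \frac{1}{3} + \frac{1}{6} \left(-5\right) = \frac{1}{3} - \frac{5}{6} = - \frac{1}{2}$)
$U{\left(g,R \right)} = 114 + R^{2}$ ($U{\left(g,R \right)} = R^{2} + 114 = 114 + R^{2}$)
$\left(- \frac{23010}{b{\left(41,z{\left(8 \right)} \right)}} + \frac{7726}{p{\left(-64 - 43,-136 \right)}}\right) + U{\left(56,143 \right)} = \left(- \frac{23010}{41} + \frac{7726}{- \frac{1}{2}}\right) + \left(114 + 143^{2}\right) = \left(\left(-23010\right) \frac{1}{41} + 7726 \left(-2\right)\right) + \left(114 + 20449\right) = \left(- \frac{23010}{41} - 15452\right) + 20563 = - \frac{656542}{41} + 20563 = \frac{186541}{41}$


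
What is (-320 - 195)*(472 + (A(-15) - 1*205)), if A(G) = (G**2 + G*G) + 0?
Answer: -369255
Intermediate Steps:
A(G) = 2*G**2 (A(G) = (G**2 + G**2) + 0 = 2*G**2 + 0 = 2*G**2)
(-320 - 195)*(472 + (A(-15) - 1*205)) = (-320 - 195)*(472 + (2*(-15)**2 - 1*205)) = -515*(472 + (2*225 - 205)) = -515*(472 + (450 - 205)) = -515*(472 + 245) = -515*717 = -369255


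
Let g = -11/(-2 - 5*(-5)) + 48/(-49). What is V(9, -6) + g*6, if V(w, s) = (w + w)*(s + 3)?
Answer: -70716/1127 ≈ -62.747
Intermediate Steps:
g = -1643/1127 (g = -11/(-2 + 25) + 48*(-1/49) = -11/23 - 48/49 = -1643/1127 ≈ -1.4579)
V(w, s) = 2*w*(3 + s) (V(w, s) = (2*w)*(3 + s) = 2*w*(3 + s))
V(9, -6) + g*6 = 2*9*(3 - 6) - 1643/1127*6 = 2*9*(-3) - 9858/1127 = -54 - 9858/1127 = -70716/1127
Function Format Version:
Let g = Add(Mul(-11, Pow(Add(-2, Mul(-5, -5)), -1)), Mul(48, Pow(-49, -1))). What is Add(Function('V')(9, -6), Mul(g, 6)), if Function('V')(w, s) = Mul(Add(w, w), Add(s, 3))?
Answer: Rational(-70716, 1127) ≈ -62.747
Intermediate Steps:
g = Rational(-1643, 1127) (g = Add(Mul(-11, Pow(Add(-2, 25), -1)), Mul(48, Rational(-1, 49))) = Add(Mul(-11, Pow(23, -1)), Rational(-48, 49)) = Add(Mul(-11, Rational(1, 23)), Rational(-48, 49)) = Add(Rational(-11, 23), Rational(-48, 49)) = Rational(-1643, 1127) ≈ -1.4579)
Function('V')(w, s) = Mul(2, w, Add(3, s)) (Function('V')(w, s) = Mul(Mul(2, w), Add(3, s)) = Mul(2, w, Add(3, s)))
Add(Function('V')(9, -6), Mul(g, 6)) = Add(Mul(2, 9, Add(3, -6)), Mul(Rational(-1643, 1127), 6)) = Add(Mul(2, 9, -3), Rational(-9858, 1127)) = Add(-54, Rational(-9858, 1127)) = Rational(-70716, 1127)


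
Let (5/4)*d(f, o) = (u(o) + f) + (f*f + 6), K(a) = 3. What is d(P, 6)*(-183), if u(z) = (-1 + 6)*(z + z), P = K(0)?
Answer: -57096/5 ≈ -11419.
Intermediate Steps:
P = 3
u(z) = 10*z (u(z) = 5*(2*z) = 10*z)
d(f, o) = 24/5 + 8*o + 4*f/5 + 4*f**2/5 (d(f, o) = 4*((10*o + f) + (f*f + 6))/5 = 4*((f + 10*o) + (f**2 + 6))/5 = 4*((f + 10*o) + (6 + f**2))/5 = 4*(6 + f + f**2 + 10*o)/5 = 24/5 + 8*o + 4*f/5 + 4*f**2/5)
d(P, 6)*(-183) = (24/5 + 8*6 + (4/5)*3 + (4/5)*3**2)*(-183) = (24/5 + 48 + 12/5 + (4/5)*9)*(-183) = (24/5 + 48 + 12/5 + 36/5)*(-183) = (312/5)*(-183) = -57096/5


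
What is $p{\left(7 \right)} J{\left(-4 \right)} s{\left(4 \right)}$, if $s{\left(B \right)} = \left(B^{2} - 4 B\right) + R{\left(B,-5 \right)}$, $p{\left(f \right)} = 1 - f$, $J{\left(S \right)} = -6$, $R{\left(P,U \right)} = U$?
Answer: $-180$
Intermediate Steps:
$s{\left(B \right)} = -5 + B^{2} - 4 B$ ($s{\left(B \right)} = \left(B^{2} - 4 B\right) - 5 = -5 + B^{2} - 4 B$)
$p{\left(7 \right)} J{\left(-4 \right)} s{\left(4 \right)} = \left(1 - 7\right) \left(-6\right) \left(-5 + 4^{2} - 16\right) = \left(1 - 7\right) \left(-6\right) \left(-5 + 16 - 16\right) = \left(-6\right) \left(-6\right) \left(-5\right) = 36 \left(-5\right) = -180$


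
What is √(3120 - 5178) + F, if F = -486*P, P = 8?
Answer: -3888 + 7*I*√42 ≈ -3888.0 + 45.365*I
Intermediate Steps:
F = -3888 (F = -486*8 = -3888)
√(3120 - 5178) + F = √(3120 - 5178) - 3888 = √(-2058) - 3888 = 7*I*√42 - 3888 = -3888 + 7*I*√42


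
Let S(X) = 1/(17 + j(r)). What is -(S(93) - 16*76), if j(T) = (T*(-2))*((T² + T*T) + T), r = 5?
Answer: 648129/533 ≈ 1216.0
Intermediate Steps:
j(T) = -2*T*(T + 2*T²) (j(T) = (-2*T)*((T² + T²) + T) = (-2*T)*(2*T² + T) = (-2*T)*(T + 2*T²) = -2*T*(T + 2*T²))
S(X) = -1/533 (S(X) = 1/(17 + 5²*(-2 - 4*5)) = 1/(17 + 25*(-2 - 20)) = 1/(17 + 25*(-22)) = 1/(17 - 550) = 1/(-533) = -1/533)
-(S(93) - 16*76) = -(-1/533 - 16*76) = -(-1/533 - 1*1216) = -(-1/533 - 1216) = -1*(-648129/533) = 648129/533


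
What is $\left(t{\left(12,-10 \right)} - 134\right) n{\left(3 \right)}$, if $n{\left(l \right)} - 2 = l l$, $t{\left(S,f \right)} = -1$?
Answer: $-1485$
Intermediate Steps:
$n{\left(l \right)} = 2 + l^{2}$ ($n{\left(l \right)} = 2 + l l = 2 + l^{2}$)
$\left(t{\left(12,-10 \right)} - 134\right) n{\left(3 \right)} = \left(-1 - 134\right) \left(2 + 3^{2}\right) = - 135 \left(2 + 9\right) = \left(-135\right) 11 = -1485$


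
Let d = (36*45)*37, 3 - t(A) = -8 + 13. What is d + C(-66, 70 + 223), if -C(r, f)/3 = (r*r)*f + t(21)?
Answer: -3768978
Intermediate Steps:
t(A) = -2 (t(A) = 3 - (-8 + 13) = 3 - 1*5 = 3 - 5 = -2)
C(r, f) = 6 - 3*f*r² (C(r, f) = -3*((r*r)*f - 2) = -3*(r²*f - 2) = -3*(f*r² - 2) = -3*(-2 + f*r²) = 6 - 3*f*r²)
d = 59940 (d = 1620*37 = 59940)
d + C(-66, 70 + 223) = 59940 + (6 - 3*(70 + 223)*(-66)²) = 59940 + (6 - 3*293*4356) = 59940 + (6 - 3828924) = 59940 - 3828918 = -3768978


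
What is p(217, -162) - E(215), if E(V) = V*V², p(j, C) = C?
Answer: -9938537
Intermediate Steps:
E(V) = V³
p(217, -162) - E(215) = -162 - 1*215³ = -162 - 1*9938375 = -162 - 9938375 = -9938537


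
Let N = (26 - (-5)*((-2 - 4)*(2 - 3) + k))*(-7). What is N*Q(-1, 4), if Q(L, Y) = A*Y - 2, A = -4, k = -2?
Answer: 5796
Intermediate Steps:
Q(L, Y) = -2 - 4*Y (Q(L, Y) = -4*Y - 2 = -2 - 4*Y)
N = -322 (N = (26 - (-5)*((-2 - 4)*(2 - 3) - 2))*(-7) = (26 - (-5)*(-6*(-1) - 2))*(-7) = (26 - (-5)*(6 - 2))*(-7) = (26 - (-5)*4)*(-7) = (26 - 1*(-20))*(-7) = (26 + 20)*(-7) = 46*(-7) = -322)
N*Q(-1, 4) = -322*(-2 - 4*4) = -322*(-2 - 16) = -322*(-18) = 5796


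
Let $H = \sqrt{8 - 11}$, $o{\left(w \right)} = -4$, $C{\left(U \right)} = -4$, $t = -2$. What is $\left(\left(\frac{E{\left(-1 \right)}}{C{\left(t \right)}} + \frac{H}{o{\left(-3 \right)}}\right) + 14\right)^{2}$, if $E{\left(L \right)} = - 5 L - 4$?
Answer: $\frac{\left(55 - i \sqrt{3}\right)^{2}}{16} \approx 188.88 - 11.908 i$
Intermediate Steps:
$H = i \sqrt{3}$ ($H = \sqrt{-3} = i \sqrt{3} \approx 1.732 i$)
$E{\left(L \right)} = -4 - 5 L$
$\left(\left(\frac{E{\left(-1 \right)}}{C{\left(t \right)}} + \frac{H}{o{\left(-3 \right)}}\right) + 14\right)^{2} = \left(\left(\frac{-4 - -5}{-4} + \frac{i \sqrt{3}}{-4}\right) + 14\right)^{2} = \left(\left(\left(-4 + 5\right) \left(- \frac{1}{4}\right) + i \sqrt{3} \left(- \frac{1}{4}\right)\right) + 14\right)^{2} = \left(\left(1 \left(- \frac{1}{4}\right) - \frac{i \sqrt{3}}{4}\right) + 14\right)^{2} = \left(\left(- \frac{1}{4} - \frac{i \sqrt{3}}{4}\right) + 14\right)^{2} = \left(\frac{55}{4} - \frac{i \sqrt{3}}{4}\right)^{2}$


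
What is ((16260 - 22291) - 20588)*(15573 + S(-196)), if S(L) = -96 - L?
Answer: -417199587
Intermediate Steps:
((16260 - 22291) - 20588)*(15573 + S(-196)) = ((16260 - 22291) - 20588)*(15573 + (-96 - 1*(-196))) = (-6031 - 20588)*(15573 + (-96 + 196)) = -26619*(15573 + 100) = -26619*15673 = -417199587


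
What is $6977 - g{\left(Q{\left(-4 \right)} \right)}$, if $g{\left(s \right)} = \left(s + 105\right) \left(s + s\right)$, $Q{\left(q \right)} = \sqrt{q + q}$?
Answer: $6993 - 420 i \sqrt{2} \approx 6993.0 - 593.97 i$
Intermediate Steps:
$Q{\left(q \right)} = \sqrt{2} \sqrt{q}$ ($Q{\left(q \right)} = \sqrt{2 q} = \sqrt{2} \sqrt{q}$)
$g{\left(s \right)} = 2 s \left(105 + s\right)$ ($g{\left(s \right)} = \left(105 + s\right) 2 s = 2 s \left(105 + s\right)$)
$6977 - g{\left(Q{\left(-4 \right)} \right)} = 6977 - 2 \sqrt{2} \sqrt{-4} \left(105 + \sqrt{2} \sqrt{-4}\right) = 6977 - 2 \sqrt{2} \cdot 2 i \left(105 + \sqrt{2} \cdot 2 i\right) = 6977 - 2 \cdot 2 i \sqrt{2} \left(105 + 2 i \sqrt{2}\right) = 6977 - 4 i \sqrt{2} \left(105 + 2 i \sqrt{2}\right)$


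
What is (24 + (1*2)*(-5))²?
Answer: 196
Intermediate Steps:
(24 + (1*2)*(-5))² = (24 + 2*(-5))² = (24 - 10)² = 14² = 196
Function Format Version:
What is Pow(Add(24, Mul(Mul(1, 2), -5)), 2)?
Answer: 196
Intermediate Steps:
Pow(Add(24, Mul(Mul(1, 2), -5)), 2) = Pow(Add(24, Mul(2, -5)), 2) = Pow(Add(24, -10), 2) = Pow(14, 2) = 196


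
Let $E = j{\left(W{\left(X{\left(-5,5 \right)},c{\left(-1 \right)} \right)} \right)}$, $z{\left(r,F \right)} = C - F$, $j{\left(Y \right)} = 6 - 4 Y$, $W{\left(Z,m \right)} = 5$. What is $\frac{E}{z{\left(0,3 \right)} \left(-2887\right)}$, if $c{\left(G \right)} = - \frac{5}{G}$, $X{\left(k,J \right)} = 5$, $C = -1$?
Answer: $- \frac{7}{5774} \approx -0.0012123$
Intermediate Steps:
$z{\left(r,F \right)} = -1 - F$
$E = -14$ ($E = 6 - 20 = -14$)
$\frac{E}{z{\left(0,3 \right)} \left(-2887\right)} = - \frac{14}{\left(-1 - 3\right) \left(-2887\right)} = - \frac{14}{\left(-4\right) \left(-2887\right)} = - \frac{14}{11548} = \left(-14\right) \frac{1}{11548} = - \frac{7}{5774}$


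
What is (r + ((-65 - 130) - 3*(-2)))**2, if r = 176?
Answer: 169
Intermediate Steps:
(r + ((-65 - 130) - 3*(-2)))**2 = (176 + ((-65 - 130) - 3*(-2)))**2 = (176 + (-195 + 6))**2 = (176 - 189)**2 = (-13)**2 = 169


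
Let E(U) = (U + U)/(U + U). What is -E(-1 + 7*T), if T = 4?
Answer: -1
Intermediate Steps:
E(U) = 1 (E(U) = (2*U)/((2*U)) = (2*U)*(1/(2*U)) = 1)
-E(-1 + 7*T) = -1*1 = -1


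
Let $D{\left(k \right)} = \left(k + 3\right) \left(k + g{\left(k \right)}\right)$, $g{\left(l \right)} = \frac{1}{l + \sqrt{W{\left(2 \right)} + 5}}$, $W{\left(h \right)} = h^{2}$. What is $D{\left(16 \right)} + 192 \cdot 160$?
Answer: $31025$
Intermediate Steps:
$g{\left(l \right)} = \frac{1}{3 + l}$ ($g{\left(l \right)} = \frac{1}{l + \sqrt{2^{2} + 5}} = \frac{1}{l + \sqrt{4 + 5}} = \frac{1}{l + \sqrt{9}} = \frac{1}{l + 3} = \frac{1}{3 + l}$)
$D{\left(k \right)} = \left(3 + k\right) \left(k + \frac{1}{3 + k}\right)$ ($D{\left(k \right)} = \left(k + 3\right) \left(k + \frac{1}{3 + k}\right) = \left(3 + k\right) \left(k + \frac{1}{3 + k}\right)$)
$D{\left(16 \right)} + 192 \cdot 160 = \left(1 + 16^{2} + 3 \cdot 16\right) + 192 \cdot 160 = \left(1 + 256 + 48\right) + 30720 = 305 + 30720 = 31025$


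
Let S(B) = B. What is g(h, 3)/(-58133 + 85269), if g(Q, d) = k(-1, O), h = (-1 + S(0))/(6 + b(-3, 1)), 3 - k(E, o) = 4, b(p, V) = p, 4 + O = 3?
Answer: -1/27136 ≈ -3.6851e-5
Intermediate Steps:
O = -1 (O = -4 + 3 = -1)
k(E, o) = -1 (k(E, o) = 3 - 1*4 = 3 - 4 = -1)
h = -⅓ (h = (-1 + 0)/(6 - 3) = -1/3 = -1*⅓ = -⅓ ≈ -0.33333)
g(Q, d) = -1
g(h, 3)/(-58133 + 85269) = -1/(-58133 + 85269) = -1/27136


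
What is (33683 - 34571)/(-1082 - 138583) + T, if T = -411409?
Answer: -19153145699/46555 ≈ -4.1141e+5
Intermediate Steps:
(33683 - 34571)/(-1082 - 138583) + T = (33683 - 34571)/(-1082 - 138583) - 411409 = -888/(-139665) - 411409 = -888*(-1/139665) - 411409 = 296/46555 - 411409 = -19153145699/46555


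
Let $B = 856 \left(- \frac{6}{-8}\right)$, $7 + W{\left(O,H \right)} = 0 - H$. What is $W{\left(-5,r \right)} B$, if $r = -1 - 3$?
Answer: $-1926$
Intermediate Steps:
$r = -4$ ($r = -1 - 3 = -4$)
$W{\left(O,H \right)} = -7 - H$ ($W{\left(O,H \right)} = -7 + \left(0 - H\right) = -7 - H$)
$B = 642$ ($B = 856 \left(\left(-6\right) \left(- \frac{1}{8}\right)\right) = 856 \cdot \frac{3}{4} = 642$)
$W{\left(-5,r \right)} B = \left(-7 - -4\right) 642 = \left(-7 + 4\right) 642 = \left(-3\right) 642 = -1926$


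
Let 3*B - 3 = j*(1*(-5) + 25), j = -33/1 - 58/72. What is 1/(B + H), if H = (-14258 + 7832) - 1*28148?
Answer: -27/939556 ≈ -2.8737e-5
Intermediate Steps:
j = -1217/36 (j = -33*1 - 58*1/72 = -33 - 29/36 = -1217/36 ≈ -33.806)
H = -34574 (H = -6426 - 28148 = -34574)
B = -6058/27 (B = 1 + (-1217*(1*(-5) + 25)/36)/3 = 1 + (-1217*(-5 + 25)/36)/3 = 1 + (-1217/36*20)/3 = 1 + (⅓)*(-6085/9) = 1 - 6085/27 = -6058/27 ≈ -224.37)
1/(B + H) = 1/(-6058/27 - 34574) = 1/(-939556/27) = -27/939556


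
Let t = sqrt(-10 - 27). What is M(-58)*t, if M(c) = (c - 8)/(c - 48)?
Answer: 33*I*sqrt(37)/53 ≈ 3.7874*I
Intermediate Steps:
M(c) = (-8 + c)/(-48 + c)
t = I*sqrt(37) (t = sqrt(-37) = I*sqrt(37) ≈ 6.0828*I)
M(-58)*t = ((-8 - 58)/(-48 - 58))*(I*sqrt(37)) = (-66/(-106))*(I*sqrt(37)) = (-1/106*(-66))*(I*sqrt(37)) = 33*(I*sqrt(37))/53 = 33*I*sqrt(37)/53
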